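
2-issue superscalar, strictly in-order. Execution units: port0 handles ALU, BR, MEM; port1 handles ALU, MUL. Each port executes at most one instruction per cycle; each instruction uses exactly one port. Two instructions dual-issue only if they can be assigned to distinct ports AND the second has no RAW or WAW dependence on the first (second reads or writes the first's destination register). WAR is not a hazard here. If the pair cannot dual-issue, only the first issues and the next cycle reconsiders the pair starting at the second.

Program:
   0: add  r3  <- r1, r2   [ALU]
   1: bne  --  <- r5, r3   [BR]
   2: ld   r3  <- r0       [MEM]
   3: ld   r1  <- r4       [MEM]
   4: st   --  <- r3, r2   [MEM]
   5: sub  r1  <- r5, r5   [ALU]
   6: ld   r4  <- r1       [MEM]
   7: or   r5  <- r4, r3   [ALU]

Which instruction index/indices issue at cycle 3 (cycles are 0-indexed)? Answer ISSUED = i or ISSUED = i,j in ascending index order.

#0 head=0: add.ALU i0 RAW r3
#1 head=1: bne.BR i1 no-port BR/MEM
#2 head=2: ld.MEM i2 no-port MEM/MEM
#3 head=3: ld.MEM i3 no-port MEM/MEM
#4 head=4: st.MEM sub.ALU i4/i5 pair
#5 head=6: ld.MEM i6 RAW r4
#6 head=7: or.ALU i7 tail

ISSUED = 3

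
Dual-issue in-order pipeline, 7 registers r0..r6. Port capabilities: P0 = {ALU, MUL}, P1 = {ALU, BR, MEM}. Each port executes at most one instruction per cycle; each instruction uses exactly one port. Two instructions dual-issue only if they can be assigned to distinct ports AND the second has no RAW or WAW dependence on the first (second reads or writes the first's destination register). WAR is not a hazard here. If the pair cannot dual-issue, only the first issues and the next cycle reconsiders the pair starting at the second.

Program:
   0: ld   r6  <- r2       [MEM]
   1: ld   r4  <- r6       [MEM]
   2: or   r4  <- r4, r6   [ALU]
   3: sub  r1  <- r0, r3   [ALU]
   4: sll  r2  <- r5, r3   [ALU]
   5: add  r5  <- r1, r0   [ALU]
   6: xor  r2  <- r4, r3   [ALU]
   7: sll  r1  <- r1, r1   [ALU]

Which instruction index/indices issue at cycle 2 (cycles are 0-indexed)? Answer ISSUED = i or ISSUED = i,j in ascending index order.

t=0 i0:ld ; no-port MEM/MEM
t=1 i1:ld ; RAW+WAW r4
t=2 i2,i3:or;sub ; dual
t=3 i4,i5:sll;add ; dual
t=4 i6,i7:xor;sll ; dual

ISSUED = 2,3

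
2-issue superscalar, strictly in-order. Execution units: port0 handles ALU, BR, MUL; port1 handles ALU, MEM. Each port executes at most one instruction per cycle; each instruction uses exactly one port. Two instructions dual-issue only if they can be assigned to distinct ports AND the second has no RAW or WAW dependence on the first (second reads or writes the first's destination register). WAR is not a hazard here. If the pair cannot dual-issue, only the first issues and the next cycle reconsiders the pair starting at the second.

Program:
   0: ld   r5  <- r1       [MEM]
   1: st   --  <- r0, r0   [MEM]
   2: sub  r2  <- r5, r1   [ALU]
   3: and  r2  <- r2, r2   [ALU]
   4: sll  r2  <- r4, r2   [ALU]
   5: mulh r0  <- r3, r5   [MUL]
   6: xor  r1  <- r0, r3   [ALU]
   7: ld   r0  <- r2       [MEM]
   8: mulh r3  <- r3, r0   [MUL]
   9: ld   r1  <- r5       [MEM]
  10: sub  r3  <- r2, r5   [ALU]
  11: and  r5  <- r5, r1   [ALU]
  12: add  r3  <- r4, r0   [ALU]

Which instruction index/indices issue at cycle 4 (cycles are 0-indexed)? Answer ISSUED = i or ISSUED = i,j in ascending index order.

0. ld @i0  | no-port MEM/MEM
1. st+sub @i1+i2  | dual
2. and @i3  | RAW+WAW r2
3. sll+mulh @i4+i5  | dual
4. xor+ld @i6+i7  | dual
5. mulh+ld @i8+i9  | dual
6. sub+and @i10+i11  | dual
7. add @i12  | tail

ISSUED = 6,7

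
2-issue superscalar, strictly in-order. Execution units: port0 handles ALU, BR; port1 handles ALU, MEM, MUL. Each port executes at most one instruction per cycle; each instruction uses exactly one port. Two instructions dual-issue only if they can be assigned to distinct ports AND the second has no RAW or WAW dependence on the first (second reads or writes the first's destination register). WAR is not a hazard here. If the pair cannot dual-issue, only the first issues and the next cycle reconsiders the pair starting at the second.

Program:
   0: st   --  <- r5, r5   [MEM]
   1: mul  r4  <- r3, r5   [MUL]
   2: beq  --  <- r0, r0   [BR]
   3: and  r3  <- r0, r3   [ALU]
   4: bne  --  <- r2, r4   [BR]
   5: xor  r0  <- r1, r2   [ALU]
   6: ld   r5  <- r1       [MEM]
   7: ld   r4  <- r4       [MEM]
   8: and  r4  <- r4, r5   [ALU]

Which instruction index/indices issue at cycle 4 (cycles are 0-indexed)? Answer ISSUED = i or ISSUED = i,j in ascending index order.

0. st @i0  | no-port MEM/MUL
1. mul+beq @i1/i2  | 2-wide
2. and+bne @i3/i4  | 2-wide
3. xor+ld @i5/i6  | 2-wide
4. ld @i7  | RAW+WAW r4
5. and @i8  | tail

ISSUED = 7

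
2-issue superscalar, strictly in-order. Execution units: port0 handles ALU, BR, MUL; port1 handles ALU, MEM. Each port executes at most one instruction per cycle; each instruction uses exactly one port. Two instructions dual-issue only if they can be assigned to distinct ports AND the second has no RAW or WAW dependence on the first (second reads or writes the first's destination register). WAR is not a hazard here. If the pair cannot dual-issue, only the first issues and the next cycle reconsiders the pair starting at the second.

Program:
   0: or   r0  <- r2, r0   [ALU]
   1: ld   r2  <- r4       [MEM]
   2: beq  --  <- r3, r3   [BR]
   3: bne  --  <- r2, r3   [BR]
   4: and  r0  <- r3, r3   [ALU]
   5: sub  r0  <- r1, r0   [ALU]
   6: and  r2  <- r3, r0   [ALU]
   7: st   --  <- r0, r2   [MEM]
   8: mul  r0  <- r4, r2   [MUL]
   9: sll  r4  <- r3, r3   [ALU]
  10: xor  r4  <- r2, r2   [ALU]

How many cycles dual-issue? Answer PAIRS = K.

PAIRS = 3

  cy0 -> i0/i1 (or.ALU ld.MEM) 2-wide
  cy1 -> i2 (beq.BR) no-port BR/BR
  cy2 -> i3/i4 (bne.BR and.ALU) 2-wide
  cy3 -> i5 (sub.ALU) RAW r0
  cy4 -> i6 (and.ALU) RAW r2
  cy5 -> i7/i8 (st.MEM mul.MUL) 2-wide
  cy6 -> i9 (sll.ALU) WAW r4
  cy7 -> i10 (xor.ALU) tail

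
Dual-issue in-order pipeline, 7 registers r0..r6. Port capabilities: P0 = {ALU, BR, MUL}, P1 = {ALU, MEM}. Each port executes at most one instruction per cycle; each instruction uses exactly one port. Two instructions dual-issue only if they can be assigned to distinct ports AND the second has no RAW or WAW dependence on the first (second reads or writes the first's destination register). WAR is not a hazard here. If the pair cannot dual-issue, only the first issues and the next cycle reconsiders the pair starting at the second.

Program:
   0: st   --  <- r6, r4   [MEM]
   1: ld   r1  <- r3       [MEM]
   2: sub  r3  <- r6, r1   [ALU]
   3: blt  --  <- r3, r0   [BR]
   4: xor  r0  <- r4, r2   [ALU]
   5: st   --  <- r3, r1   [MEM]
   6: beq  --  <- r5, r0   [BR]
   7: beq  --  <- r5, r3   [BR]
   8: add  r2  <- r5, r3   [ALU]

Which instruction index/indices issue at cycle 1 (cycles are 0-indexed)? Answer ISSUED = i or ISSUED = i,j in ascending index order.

t=0 i0:st.MEM ; no-port MEM/MEM
t=1 i1:ld.MEM ; RAW r1
t=2 i2:sub.ALU ; RAW r3
t=3 i3&i4:blt.BR/xor.ALU ; 2-wide
t=4 i5&i6:st.MEM/beq.BR ; 2-wide
t=5 i7&i8:beq.BR/add.ALU ; 2-wide

ISSUED = 1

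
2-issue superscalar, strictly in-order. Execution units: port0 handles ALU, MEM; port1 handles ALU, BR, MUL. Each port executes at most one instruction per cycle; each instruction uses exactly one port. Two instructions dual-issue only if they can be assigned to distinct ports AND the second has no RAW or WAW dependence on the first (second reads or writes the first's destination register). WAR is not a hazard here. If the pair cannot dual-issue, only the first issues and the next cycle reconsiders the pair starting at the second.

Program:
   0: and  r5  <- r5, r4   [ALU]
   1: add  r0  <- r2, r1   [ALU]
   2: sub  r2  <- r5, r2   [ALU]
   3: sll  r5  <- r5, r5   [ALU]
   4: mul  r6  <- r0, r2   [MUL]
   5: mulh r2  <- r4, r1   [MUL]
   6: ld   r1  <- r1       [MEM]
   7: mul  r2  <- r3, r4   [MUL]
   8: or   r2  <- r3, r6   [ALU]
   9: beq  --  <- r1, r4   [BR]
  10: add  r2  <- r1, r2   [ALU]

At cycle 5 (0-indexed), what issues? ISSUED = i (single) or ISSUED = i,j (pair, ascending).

t=0 i0&i1:and.ALU;add.ALU ; pair
t=1 i2&i3:sub.ALU;sll.ALU ; pair
t=2 i4:mul.MUL ; no-port MUL/MUL
t=3 i5&i6:mulh.MUL;ld.MEM ; pair
t=4 i7:mul.MUL ; WAW r2
t=5 i8&i9:or.ALU;beq.BR ; pair
t=6 i10:add.ALU ; tail

ISSUED = 8,9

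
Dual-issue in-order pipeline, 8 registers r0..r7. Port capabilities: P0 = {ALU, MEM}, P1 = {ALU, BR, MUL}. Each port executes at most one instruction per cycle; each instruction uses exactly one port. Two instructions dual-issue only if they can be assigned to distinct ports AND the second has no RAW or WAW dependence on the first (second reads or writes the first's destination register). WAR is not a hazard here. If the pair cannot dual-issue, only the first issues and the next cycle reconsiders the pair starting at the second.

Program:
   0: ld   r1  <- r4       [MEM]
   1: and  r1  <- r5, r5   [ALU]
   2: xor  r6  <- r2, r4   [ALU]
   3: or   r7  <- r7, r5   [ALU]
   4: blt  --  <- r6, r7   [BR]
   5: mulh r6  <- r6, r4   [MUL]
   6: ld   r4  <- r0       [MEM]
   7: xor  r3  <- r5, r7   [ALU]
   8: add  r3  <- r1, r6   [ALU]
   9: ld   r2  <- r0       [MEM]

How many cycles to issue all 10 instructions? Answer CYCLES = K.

CYCLES = 7

t=0 i0:ld.MEM ; WAW r1
t=1 i1,i2:and.ALU+xor.ALU ; 2-wide
t=2 i3:or.ALU ; RAW r7
t=3 i4:blt.BR ; no-port BR/MUL
t=4 i5,i6:mulh.MUL+ld.MEM ; 2-wide
t=5 i7:xor.ALU ; WAW r3
t=6 i8,i9:add.ALU+ld.MEM ; 2-wide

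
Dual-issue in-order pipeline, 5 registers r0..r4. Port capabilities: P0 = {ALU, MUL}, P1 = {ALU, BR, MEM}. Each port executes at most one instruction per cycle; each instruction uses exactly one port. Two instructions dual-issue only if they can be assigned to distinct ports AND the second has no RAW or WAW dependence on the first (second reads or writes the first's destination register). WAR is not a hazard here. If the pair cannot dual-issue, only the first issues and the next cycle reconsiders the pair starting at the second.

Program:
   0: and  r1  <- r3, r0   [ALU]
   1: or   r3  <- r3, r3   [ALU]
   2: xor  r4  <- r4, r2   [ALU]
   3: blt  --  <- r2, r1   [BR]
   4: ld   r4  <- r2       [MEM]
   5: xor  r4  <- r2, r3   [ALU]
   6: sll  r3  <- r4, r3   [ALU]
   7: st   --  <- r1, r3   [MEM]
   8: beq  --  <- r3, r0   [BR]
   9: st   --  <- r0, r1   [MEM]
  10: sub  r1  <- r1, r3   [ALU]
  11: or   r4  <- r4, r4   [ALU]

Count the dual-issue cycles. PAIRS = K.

PAIRS = 3

  cy0 -> i0,i1 (and.ALU+or.ALU) 2-wide
  cy1 -> i2,i3 (xor.ALU+blt.BR) 2-wide
  cy2 -> i4 (ld.MEM) WAW r4
  cy3 -> i5 (xor.ALU) RAW r4
  cy4 -> i6 (sll.ALU) RAW r3
  cy5 -> i7 (st.MEM) no-port MEM/BR
  cy6 -> i8 (beq.BR) no-port BR/MEM
  cy7 -> i9,i10 (st.MEM+sub.ALU) 2-wide
  cy8 -> i11 (or.ALU) tail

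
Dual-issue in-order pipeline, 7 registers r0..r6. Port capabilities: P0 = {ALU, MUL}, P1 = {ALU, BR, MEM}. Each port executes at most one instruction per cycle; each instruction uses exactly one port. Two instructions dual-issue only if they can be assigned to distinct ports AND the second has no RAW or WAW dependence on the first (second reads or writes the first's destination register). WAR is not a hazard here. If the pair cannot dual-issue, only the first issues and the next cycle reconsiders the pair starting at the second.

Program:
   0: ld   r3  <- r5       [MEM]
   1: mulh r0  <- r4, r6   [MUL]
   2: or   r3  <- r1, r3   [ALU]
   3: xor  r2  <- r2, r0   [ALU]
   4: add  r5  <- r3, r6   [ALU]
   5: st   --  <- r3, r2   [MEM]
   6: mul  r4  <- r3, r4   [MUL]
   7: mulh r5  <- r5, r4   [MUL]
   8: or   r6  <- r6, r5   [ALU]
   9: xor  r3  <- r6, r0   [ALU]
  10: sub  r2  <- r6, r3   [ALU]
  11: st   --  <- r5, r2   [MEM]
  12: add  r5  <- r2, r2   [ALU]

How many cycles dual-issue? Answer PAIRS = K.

  cy0 -> i0&i1 (ld.MEM+mulh.MUL) dual
  cy1 -> i2&i3 (or.ALU+xor.ALU) dual
  cy2 -> i4&i5 (add.ALU+st.MEM) dual
  cy3 -> i6 (mul.MUL) no-port MUL/MUL
  cy4 -> i7 (mulh.MUL) RAW r5
  cy5 -> i8 (or.ALU) RAW r6
  cy6 -> i9 (xor.ALU) RAW r3
  cy7 -> i10 (sub.ALU) RAW r2
  cy8 -> i11&i12 (st.MEM+add.ALU) dual

PAIRS = 4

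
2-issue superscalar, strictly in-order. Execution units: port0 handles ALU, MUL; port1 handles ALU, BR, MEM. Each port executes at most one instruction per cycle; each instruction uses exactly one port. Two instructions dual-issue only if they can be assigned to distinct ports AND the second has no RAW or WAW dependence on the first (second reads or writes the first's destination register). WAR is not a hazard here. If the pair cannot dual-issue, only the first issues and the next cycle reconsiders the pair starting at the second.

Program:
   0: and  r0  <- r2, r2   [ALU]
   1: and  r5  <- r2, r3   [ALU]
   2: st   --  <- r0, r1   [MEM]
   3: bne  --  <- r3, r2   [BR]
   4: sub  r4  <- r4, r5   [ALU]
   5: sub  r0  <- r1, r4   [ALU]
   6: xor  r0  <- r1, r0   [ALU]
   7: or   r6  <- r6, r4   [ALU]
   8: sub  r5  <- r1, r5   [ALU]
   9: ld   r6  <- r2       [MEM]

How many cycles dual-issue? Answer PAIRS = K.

c0: i0,i1 and and  2-wide
c1: i2 st  no-port MEM/BR
c2: i3,i4 bne sub  2-wide
c3: i5 sub  RAW+WAW r0
c4: i6,i7 xor or  2-wide
c5: i8,i9 sub ld  2-wide

PAIRS = 4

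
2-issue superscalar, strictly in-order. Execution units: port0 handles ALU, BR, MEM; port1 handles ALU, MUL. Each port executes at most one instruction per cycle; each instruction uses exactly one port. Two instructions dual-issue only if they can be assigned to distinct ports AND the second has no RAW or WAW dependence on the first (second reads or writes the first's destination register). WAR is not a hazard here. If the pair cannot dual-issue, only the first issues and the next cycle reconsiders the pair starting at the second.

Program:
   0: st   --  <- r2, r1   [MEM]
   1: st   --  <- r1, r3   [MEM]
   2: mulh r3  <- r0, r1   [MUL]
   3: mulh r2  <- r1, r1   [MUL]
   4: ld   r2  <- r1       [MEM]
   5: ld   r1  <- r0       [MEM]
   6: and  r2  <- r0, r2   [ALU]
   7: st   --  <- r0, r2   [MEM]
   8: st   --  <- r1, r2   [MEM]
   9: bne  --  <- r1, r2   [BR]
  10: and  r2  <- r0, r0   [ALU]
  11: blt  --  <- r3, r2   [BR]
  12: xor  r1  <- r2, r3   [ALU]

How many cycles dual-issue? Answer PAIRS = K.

[0] i0  st  -- no-port MEM/MEM
[1] i1+i2  st/mulh  -- dual
[2] i3  mulh  -- WAW r2
[3] i4  ld  -- no-port MEM/MEM
[4] i5+i6  ld/and  -- dual
[5] i7  st  -- no-port MEM/MEM
[6] i8  st  -- no-port MEM/BR
[7] i9+i10  bne/and  -- dual
[8] i11+i12  blt/xor  -- dual

PAIRS = 4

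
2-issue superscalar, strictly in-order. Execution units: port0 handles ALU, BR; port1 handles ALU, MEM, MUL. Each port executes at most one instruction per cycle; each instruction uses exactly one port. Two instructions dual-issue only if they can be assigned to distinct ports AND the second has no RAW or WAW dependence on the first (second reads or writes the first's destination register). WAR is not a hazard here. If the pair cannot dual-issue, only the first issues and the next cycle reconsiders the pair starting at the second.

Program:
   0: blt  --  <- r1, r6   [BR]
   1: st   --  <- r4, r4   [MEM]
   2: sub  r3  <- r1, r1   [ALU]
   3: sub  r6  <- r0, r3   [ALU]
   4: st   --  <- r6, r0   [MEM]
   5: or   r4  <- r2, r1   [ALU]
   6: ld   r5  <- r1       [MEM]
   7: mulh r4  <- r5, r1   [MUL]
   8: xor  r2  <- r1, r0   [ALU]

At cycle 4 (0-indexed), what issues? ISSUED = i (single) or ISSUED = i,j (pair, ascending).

[0] i0+i1  blt/st  -- pair
[1] i2  sub  -- RAW r3
[2] i3  sub  -- RAW r6
[3] i4+i5  st/or  -- pair
[4] i6  ld  -- no-port MEM/MUL
[5] i7+i8  mulh/xor  -- pair

ISSUED = 6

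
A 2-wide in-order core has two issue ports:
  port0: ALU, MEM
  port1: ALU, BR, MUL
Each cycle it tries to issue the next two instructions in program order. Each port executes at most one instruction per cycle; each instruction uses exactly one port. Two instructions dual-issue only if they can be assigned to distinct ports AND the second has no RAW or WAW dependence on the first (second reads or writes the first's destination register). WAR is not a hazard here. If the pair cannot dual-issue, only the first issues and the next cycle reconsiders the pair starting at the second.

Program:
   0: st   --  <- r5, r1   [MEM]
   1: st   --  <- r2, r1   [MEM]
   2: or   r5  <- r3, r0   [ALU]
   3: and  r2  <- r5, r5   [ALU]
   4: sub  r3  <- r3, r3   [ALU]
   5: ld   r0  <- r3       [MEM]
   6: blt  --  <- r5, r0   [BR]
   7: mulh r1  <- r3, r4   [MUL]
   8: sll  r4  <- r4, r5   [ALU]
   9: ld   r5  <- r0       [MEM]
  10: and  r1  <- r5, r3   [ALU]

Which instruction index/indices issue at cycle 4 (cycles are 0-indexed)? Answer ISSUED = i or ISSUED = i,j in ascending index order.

ISSUED = 6

0. st.MEM @i0  | no-port MEM/MEM
1. st.MEM or.ALU @i1,i2  | 2-wide
2. and.ALU sub.ALU @i3,i4  | 2-wide
3. ld.MEM @i5  | RAW r0
4. blt.BR @i6  | no-port BR/MUL
5. mulh.MUL sll.ALU @i7,i8  | 2-wide
6. ld.MEM @i9  | RAW r5
7. and.ALU @i10  | tail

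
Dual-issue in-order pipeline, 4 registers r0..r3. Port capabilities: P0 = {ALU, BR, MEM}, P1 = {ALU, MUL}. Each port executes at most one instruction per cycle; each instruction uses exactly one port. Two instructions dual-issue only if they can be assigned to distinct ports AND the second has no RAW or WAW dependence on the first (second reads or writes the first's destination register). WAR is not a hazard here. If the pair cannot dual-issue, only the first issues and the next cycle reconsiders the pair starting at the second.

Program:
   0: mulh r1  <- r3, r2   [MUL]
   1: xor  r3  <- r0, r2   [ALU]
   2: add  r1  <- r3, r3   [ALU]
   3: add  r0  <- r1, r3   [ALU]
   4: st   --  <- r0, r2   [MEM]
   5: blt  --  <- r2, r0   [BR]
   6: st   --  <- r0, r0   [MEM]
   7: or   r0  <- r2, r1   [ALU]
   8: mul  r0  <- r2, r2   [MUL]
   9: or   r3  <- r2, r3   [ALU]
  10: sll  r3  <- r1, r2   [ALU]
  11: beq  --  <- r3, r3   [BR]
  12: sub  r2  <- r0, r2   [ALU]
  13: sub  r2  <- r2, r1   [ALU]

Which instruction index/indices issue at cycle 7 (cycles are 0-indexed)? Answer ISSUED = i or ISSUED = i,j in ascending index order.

ISSUED = 10

#0 head=0: mulh.MUL xor.ALU i0/i1 dual
#1 head=2: add.ALU i2 RAW r1
#2 head=3: add.ALU i3 RAW r0
#3 head=4: st.MEM i4 no-port MEM/BR
#4 head=5: blt.BR i5 no-port BR/MEM
#5 head=6: st.MEM or.ALU i6/i7 dual
#6 head=8: mul.MUL or.ALU i8/i9 dual
#7 head=10: sll.ALU i10 RAW r3
#8 head=11: beq.BR sub.ALU i11/i12 dual
#9 head=13: sub.ALU i13 tail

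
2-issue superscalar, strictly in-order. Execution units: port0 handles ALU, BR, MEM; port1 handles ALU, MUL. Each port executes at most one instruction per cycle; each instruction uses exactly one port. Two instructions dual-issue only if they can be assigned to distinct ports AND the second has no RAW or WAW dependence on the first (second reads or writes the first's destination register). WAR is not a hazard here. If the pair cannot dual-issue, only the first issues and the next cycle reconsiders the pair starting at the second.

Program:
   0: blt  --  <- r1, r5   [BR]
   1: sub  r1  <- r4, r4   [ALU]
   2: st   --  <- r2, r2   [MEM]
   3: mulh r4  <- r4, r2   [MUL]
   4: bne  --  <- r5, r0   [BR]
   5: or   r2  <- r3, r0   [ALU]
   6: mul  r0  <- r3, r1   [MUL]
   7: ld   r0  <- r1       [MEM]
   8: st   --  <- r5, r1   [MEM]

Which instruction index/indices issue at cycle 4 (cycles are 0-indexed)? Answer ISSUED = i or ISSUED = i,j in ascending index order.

c0: i0+i1 blt.BR sub.ALU  pair
c1: i2+i3 st.MEM mulh.MUL  pair
c2: i4+i5 bne.BR or.ALU  pair
c3: i6 mul.MUL  WAW r0
c4: i7 ld.MEM  no-port MEM/MEM
c5: i8 st.MEM  tail

ISSUED = 7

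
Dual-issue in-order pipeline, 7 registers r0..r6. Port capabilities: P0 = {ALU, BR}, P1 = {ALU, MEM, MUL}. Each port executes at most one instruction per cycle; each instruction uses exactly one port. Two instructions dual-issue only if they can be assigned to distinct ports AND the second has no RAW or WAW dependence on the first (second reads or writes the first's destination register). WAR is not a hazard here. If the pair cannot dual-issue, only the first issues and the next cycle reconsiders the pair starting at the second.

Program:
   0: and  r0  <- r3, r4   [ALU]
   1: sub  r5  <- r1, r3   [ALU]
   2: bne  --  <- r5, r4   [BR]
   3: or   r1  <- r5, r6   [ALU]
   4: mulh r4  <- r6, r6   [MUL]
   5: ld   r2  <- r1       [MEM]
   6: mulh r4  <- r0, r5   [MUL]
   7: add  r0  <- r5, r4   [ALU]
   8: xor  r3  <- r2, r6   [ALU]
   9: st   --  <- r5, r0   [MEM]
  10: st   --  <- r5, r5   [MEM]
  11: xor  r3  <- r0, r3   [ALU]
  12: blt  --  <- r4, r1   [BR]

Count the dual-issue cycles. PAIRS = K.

[0] i0&i1  and.ALU/sub.ALU  -- 2-wide
[1] i2&i3  bne.BR/or.ALU  -- 2-wide
[2] i4  mulh.MUL  -- no-port MUL/MEM
[3] i5  ld.MEM  -- no-port MEM/MUL
[4] i6  mulh.MUL  -- RAW r4
[5] i7&i8  add.ALU/xor.ALU  -- 2-wide
[6] i9  st.MEM  -- no-port MEM/MEM
[7] i10&i11  st.MEM/xor.ALU  -- 2-wide
[8] i12  blt.BR  -- tail

PAIRS = 4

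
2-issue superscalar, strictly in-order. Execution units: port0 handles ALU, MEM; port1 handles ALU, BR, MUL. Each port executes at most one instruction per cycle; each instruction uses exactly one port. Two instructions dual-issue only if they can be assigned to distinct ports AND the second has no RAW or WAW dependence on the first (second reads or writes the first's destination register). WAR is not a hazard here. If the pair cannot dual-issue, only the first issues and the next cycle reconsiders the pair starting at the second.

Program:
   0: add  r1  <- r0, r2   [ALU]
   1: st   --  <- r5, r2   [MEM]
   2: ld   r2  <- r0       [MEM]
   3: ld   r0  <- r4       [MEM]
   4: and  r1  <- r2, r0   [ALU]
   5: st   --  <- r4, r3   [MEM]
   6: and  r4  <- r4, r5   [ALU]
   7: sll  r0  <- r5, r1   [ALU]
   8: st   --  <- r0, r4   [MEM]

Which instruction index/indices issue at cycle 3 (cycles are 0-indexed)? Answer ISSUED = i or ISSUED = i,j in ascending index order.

#0 head=0: add+st i0&i1 dual
#1 head=2: ld i2 no-port MEM/MEM
#2 head=3: ld i3 RAW r0
#3 head=4: and+st i4&i5 dual
#4 head=6: and+sll i6&i7 dual
#5 head=8: st i8 tail

ISSUED = 4,5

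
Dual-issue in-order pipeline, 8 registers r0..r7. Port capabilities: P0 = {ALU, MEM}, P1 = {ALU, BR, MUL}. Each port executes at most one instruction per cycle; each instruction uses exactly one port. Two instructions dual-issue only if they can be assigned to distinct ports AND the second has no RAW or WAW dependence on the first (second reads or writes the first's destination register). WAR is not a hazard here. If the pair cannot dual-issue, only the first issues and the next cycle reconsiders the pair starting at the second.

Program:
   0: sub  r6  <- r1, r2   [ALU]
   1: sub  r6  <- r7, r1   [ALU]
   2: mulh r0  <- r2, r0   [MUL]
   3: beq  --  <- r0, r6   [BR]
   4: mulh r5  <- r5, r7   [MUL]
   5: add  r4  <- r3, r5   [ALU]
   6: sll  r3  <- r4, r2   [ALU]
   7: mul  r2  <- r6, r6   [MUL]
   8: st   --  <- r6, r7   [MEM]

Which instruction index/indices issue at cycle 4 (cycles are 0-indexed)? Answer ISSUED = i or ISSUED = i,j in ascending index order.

ISSUED = 5

t=0 i0:sub.ALU ; WAW r6
t=1 i1,i2:sub.ALU mulh.MUL ; pair
t=2 i3:beq.BR ; no-port BR/MUL
t=3 i4:mulh.MUL ; RAW r5
t=4 i5:add.ALU ; RAW r4
t=5 i6,i7:sll.ALU mul.MUL ; pair
t=6 i8:st.MEM ; tail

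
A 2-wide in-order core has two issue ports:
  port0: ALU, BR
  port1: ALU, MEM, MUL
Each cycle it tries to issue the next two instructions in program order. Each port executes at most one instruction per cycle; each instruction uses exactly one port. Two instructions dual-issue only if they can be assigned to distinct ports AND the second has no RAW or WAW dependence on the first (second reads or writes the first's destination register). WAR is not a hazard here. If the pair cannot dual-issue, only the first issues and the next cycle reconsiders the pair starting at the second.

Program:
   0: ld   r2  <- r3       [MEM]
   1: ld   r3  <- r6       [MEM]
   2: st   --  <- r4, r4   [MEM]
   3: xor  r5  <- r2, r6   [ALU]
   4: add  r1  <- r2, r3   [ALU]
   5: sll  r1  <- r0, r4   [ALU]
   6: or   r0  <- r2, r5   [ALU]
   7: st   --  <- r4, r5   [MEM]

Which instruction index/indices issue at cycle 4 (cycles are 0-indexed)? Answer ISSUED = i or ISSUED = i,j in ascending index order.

ISSUED = 5,6

c0: i0 ld  no-port MEM/MEM
c1: i1 ld  no-port MEM/MEM
c2: i2/i3 st/xor  pair
c3: i4 add  WAW r1
c4: i5/i6 sll/or  pair
c5: i7 st  tail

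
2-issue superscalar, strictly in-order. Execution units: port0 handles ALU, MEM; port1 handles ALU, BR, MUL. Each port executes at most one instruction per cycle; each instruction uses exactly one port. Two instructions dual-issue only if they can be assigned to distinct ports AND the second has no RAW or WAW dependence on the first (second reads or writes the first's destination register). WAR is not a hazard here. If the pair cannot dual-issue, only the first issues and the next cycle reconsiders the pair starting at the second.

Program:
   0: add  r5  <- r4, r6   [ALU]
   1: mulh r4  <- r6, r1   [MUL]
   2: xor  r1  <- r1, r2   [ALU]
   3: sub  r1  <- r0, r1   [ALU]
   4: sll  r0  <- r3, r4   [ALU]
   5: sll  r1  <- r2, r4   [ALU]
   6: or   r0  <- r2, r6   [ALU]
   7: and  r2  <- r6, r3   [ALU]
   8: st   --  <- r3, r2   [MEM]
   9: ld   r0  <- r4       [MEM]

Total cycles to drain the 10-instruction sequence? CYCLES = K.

t=0 i0,i1:add/mulh ; 2-wide
t=1 i2:xor ; RAW+WAW r1
t=2 i3,i4:sub/sll ; 2-wide
t=3 i5,i6:sll/or ; 2-wide
t=4 i7:and ; RAW r2
t=5 i8:st ; no-port MEM/MEM
t=6 i9:ld ; tail

CYCLES = 7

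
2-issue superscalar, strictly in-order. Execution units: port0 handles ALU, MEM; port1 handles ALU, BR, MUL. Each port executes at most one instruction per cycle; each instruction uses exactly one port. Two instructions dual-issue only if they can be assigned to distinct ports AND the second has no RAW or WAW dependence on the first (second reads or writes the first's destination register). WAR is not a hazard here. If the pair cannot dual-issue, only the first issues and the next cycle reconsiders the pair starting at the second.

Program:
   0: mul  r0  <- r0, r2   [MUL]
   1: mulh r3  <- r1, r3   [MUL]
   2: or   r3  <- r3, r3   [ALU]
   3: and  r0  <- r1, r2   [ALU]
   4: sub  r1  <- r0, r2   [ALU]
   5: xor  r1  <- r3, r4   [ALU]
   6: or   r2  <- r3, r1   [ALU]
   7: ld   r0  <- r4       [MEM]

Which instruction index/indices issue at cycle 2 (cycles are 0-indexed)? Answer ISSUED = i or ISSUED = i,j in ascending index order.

  cy0 -> i0 (mul.MUL) no-port MUL/MUL
  cy1 -> i1 (mulh.MUL) RAW+WAW r3
  cy2 -> i2/i3 (or.ALU/and.ALU) 2-wide
  cy3 -> i4 (sub.ALU) WAW r1
  cy4 -> i5 (xor.ALU) RAW r1
  cy5 -> i6/i7 (or.ALU/ld.MEM) 2-wide

ISSUED = 2,3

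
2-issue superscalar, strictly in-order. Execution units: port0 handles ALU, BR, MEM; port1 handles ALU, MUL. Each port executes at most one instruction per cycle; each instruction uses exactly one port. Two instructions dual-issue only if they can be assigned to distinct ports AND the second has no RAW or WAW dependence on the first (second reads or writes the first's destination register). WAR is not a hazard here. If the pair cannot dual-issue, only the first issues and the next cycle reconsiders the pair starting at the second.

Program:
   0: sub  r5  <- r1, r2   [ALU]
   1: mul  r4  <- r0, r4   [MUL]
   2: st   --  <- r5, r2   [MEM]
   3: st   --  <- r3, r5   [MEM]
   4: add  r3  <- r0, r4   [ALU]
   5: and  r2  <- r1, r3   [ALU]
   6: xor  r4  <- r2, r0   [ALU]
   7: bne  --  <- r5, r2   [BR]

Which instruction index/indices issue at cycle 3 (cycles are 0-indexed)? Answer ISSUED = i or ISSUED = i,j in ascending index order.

ISSUED = 5

0. sub mul @i0,i1  | pair
1. st @i2  | no-port MEM/MEM
2. st add @i3,i4  | pair
3. and @i5  | RAW r2
4. xor bne @i6,i7  | pair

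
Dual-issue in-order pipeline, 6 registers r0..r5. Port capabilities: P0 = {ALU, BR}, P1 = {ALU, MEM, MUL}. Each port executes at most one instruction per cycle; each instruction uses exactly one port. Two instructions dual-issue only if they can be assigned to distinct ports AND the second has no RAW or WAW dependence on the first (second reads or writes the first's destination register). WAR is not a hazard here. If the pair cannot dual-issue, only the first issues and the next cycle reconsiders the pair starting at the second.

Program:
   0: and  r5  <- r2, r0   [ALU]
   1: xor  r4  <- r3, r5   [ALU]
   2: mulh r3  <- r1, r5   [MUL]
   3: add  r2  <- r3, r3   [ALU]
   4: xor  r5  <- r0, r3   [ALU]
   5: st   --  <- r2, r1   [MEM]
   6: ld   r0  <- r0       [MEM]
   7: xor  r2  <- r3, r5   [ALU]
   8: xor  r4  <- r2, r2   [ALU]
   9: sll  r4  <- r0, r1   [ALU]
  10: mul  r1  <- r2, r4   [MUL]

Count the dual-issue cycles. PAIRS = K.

PAIRS = 3

[0] i0  and  -- RAW r5
[1] i1,i2  xor mulh  -- dual
[2] i3,i4  add xor  -- dual
[3] i5  st  -- no-port MEM/MEM
[4] i6,i7  ld xor  -- dual
[5] i8  xor  -- WAW r4
[6] i9  sll  -- RAW r4
[7] i10  mul  -- tail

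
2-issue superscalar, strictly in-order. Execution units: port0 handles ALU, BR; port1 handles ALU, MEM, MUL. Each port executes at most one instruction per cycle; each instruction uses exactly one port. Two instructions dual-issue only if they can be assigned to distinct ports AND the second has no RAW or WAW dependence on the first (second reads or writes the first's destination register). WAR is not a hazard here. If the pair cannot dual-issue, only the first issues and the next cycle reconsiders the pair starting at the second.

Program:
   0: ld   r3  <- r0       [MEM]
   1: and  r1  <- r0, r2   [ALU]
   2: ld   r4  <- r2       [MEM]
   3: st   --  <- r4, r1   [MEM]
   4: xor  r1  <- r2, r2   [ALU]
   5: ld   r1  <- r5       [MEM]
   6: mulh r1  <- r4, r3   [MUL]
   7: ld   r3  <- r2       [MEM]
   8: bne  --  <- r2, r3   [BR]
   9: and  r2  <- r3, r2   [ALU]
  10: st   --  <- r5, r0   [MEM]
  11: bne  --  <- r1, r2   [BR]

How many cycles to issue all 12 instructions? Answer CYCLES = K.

CYCLES = 8

[0] i0&i1  ld+and  -- dual
[1] i2  ld  -- no-port MEM/MEM
[2] i3&i4  st+xor  -- dual
[3] i5  ld  -- no-port MEM/MUL
[4] i6  mulh  -- no-port MUL/MEM
[5] i7  ld  -- RAW r3
[6] i8&i9  bne+and  -- dual
[7] i10&i11  st+bne  -- dual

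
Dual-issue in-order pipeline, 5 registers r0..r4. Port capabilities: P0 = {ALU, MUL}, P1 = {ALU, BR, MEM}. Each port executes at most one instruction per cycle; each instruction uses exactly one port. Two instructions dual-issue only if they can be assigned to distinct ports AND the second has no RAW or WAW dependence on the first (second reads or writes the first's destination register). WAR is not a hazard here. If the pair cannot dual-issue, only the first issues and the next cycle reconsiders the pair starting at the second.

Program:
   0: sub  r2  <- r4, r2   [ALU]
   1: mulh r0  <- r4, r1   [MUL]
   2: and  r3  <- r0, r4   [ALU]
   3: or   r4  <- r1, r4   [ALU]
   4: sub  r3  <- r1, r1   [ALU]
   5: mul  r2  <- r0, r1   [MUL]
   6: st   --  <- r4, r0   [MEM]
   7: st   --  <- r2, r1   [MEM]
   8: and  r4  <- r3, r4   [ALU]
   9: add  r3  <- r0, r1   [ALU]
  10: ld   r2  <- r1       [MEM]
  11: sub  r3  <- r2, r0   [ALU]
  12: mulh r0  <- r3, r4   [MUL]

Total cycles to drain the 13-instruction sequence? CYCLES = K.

CYCLES = 8

t=0 i0/i1:sub mulh ; dual
t=1 i2/i3:and or ; dual
t=2 i4/i5:sub mul ; dual
t=3 i6:st ; no-port MEM/MEM
t=4 i7/i8:st and ; dual
t=5 i9/i10:add ld ; dual
t=6 i11:sub ; RAW r3
t=7 i12:mulh ; tail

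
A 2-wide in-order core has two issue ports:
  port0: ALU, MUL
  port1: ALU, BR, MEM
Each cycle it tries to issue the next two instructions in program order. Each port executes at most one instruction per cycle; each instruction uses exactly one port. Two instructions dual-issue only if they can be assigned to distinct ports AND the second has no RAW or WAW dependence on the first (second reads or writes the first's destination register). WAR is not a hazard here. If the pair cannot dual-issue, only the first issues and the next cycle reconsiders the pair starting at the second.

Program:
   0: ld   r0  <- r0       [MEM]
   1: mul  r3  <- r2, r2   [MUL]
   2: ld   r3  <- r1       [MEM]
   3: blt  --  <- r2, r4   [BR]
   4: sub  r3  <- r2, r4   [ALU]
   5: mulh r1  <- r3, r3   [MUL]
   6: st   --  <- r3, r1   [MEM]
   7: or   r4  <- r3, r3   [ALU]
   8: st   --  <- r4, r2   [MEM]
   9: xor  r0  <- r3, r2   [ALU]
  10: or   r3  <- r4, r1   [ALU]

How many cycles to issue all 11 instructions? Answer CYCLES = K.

CYCLES = 7

0. ld.MEM mul.MUL @i0+i1  | dual
1. ld.MEM @i2  | no-port MEM/BR
2. blt.BR sub.ALU @i3+i4  | dual
3. mulh.MUL @i5  | RAW r1
4. st.MEM or.ALU @i6+i7  | dual
5. st.MEM xor.ALU @i8+i9  | dual
6. or.ALU @i10  | tail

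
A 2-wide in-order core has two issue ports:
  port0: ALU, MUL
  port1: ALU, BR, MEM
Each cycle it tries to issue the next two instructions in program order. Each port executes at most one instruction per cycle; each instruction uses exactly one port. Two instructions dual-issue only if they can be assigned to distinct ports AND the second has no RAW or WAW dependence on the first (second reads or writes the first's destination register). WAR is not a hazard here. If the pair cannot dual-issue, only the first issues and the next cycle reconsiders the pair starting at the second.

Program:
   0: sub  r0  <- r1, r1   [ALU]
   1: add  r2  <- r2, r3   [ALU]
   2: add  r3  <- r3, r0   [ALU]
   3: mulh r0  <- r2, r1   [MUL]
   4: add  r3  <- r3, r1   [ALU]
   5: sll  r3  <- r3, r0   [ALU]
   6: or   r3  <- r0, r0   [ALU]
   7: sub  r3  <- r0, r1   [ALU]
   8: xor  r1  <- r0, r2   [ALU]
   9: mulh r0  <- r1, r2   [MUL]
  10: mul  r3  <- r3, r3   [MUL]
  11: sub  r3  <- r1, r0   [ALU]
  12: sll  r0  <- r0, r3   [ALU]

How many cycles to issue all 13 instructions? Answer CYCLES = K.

  cy0 -> i0,i1 (sub.ALU;add.ALU) dual
  cy1 -> i2,i3 (add.ALU;mulh.MUL) dual
  cy2 -> i4 (add.ALU) RAW+WAW r3
  cy3 -> i5 (sll.ALU) WAW r3
  cy4 -> i6 (or.ALU) WAW r3
  cy5 -> i7,i8 (sub.ALU;xor.ALU) dual
  cy6 -> i9 (mulh.MUL) no-port MUL/MUL
  cy7 -> i10 (mul.MUL) WAW r3
  cy8 -> i11 (sub.ALU) RAW r3
  cy9 -> i12 (sll.ALU) tail

CYCLES = 10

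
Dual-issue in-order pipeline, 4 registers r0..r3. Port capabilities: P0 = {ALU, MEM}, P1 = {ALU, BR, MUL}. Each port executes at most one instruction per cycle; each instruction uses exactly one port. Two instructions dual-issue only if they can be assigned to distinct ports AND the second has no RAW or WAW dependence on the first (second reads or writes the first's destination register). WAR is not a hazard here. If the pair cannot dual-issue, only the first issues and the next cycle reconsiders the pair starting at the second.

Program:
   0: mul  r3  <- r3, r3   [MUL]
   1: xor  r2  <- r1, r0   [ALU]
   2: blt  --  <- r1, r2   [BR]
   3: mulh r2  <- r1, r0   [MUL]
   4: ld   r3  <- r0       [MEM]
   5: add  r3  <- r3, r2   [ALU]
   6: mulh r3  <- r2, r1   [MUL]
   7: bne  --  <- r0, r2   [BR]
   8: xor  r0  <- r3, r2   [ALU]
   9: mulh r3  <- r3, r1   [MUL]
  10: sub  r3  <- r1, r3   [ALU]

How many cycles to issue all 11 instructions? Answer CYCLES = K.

CYCLES = 8

#0 head=0: mul.MUL+xor.ALU i0,i1 2-wide
#1 head=2: blt.BR i2 no-port BR/MUL
#2 head=3: mulh.MUL+ld.MEM i3,i4 2-wide
#3 head=5: add.ALU i5 WAW r3
#4 head=6: mulh.MUL i6 no-port MUL/BR
#5 head=7: bne.BR+xor.ALU i7,i8 2-wide
#6 head=9: mulh.MUL i9 RAW+WAW r3
#7 head=10: sub.ALU i10 tail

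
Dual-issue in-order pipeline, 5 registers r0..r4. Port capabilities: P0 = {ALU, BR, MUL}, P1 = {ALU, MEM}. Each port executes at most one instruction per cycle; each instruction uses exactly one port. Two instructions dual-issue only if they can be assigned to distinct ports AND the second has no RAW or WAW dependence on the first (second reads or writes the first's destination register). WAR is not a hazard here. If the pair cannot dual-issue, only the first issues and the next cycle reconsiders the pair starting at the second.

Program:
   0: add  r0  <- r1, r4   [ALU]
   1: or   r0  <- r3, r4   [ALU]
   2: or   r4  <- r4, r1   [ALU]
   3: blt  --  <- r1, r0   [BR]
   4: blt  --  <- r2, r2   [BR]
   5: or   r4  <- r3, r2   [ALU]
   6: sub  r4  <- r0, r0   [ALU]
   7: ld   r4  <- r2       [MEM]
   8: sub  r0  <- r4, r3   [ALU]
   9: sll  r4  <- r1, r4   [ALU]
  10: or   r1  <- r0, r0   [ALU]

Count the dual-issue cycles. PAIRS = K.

PAIRS = 3

#0 head=0: add.ALU i0 WAW r0
#1 head=1: or.ALU/or.ALU i1/i2 pair
#2 head=3: blt.BR i3 no-port BR/BR
#3 head=4: blt.BR/or.ALU i4/i5 pair
#4 head=6: sub.ALU i6 WAW r4
#5 head=7: ld.MEM i7 RAW r4
#6 head=8: sub.ALU/sll.ALU i8/i9 pair
#7 head=10: or.ALU i10 tail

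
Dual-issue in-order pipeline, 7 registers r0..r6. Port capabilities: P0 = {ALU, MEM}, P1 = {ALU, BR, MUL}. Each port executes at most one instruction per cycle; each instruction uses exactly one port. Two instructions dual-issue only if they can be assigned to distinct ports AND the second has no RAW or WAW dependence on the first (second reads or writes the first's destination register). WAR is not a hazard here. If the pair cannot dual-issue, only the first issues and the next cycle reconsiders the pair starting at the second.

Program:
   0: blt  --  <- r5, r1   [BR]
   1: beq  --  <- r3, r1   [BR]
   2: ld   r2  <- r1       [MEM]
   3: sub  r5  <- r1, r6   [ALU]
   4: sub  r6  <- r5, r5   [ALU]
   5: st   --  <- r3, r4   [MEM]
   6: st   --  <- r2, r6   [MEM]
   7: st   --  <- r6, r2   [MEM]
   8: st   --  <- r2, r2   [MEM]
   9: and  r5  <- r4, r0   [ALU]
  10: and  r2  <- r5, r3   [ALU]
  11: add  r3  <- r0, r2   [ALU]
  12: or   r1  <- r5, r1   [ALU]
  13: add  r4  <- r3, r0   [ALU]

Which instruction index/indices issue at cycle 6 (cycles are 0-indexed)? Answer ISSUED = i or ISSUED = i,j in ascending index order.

  cy0 -> i0 (blt) no-port BR/BR
  cy1 -> i1+i2 (beq;ld) pair
  cy2 -> i3 (sub) RAW r5
  cy3 -> i4+i5 (sub;st) pair
  cy4 -> i6 (st) no-port MEM/MEM
  cy5 -> i7 (st) no-port MEM/MEM
  cy6 -> i8+i9 (st;and) pair
  cy7 -> i10 (and) RAW r2
  cy8 -> i11+i12 (add;or) pair
  cy9 -> i13 (add) tail

ISSUED = 8,9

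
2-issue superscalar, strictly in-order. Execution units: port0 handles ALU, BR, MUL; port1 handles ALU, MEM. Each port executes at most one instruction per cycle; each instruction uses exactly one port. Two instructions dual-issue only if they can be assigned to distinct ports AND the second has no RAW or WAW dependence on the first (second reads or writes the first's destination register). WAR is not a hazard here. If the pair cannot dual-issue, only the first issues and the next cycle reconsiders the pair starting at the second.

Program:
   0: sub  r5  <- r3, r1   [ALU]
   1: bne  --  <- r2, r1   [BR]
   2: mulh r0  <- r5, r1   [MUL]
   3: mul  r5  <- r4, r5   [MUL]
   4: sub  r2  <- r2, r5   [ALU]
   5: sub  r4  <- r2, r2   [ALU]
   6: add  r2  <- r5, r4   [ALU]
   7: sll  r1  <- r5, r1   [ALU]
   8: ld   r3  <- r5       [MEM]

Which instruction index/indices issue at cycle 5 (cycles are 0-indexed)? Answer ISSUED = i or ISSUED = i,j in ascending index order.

ISSUED = 6,7

#0 head=0: sub;bne i0,i1 2-wide
#1 head=2: mulh i2 no-port MUL/MUL
#2 head=3: mul i3 RAW r5
#3 head=4: sub i4 RAW r2
#4 head=5: sub i5 RAW r4
#5 head=6: add;sll i6,i7 2-wide
#6 head=8: ld i8 tail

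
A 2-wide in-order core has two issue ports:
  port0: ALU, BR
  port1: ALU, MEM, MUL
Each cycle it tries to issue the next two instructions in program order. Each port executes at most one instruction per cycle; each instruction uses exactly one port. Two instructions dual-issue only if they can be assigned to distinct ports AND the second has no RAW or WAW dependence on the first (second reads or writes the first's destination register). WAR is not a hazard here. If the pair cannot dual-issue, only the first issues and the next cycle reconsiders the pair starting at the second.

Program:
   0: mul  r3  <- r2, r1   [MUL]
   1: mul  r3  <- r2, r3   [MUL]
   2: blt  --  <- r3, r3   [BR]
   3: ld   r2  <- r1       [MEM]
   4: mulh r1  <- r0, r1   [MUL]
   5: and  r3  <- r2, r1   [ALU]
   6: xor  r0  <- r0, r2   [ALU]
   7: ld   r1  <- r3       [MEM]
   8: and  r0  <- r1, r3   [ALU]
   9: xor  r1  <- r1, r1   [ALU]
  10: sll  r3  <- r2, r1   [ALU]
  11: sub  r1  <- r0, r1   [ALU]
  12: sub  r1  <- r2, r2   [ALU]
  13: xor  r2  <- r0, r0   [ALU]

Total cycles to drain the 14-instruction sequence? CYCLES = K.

#0 head=0: mul i0 no-port MUL/MUL
#1 head=1: mul i1 RAW r3
#2 head=2: blt;ld i2&i3 pair
#3 head=4: mulh i4 RAW r1
#4 head=5: and;xor i5&i6 pair
#5 head=7: ld i7 RAW r1
#6 head=8: and;xor i8&i9 pair
#7 head=10: sll;sub i10&i11 pair
#8 head=12: sub;xor i12&i13 pair

CYCLES = 9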